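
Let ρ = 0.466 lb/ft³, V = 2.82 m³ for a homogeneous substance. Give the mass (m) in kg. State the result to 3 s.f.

Solving ρ = m/V for m: m = ρV.
ρ = 0.466 lb/ft³ = 7.465 kg/m³; V = 2.82 m³.
m = 21.05 kg

21.1 kg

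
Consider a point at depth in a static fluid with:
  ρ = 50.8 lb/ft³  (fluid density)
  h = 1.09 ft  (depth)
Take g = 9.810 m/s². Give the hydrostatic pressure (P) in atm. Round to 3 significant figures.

Directly: P = ρgh.
ρ = 50.8 lb/ft³ = 813.7 kg/m³; h = 1.09 ft = 0.3322 m; g = 9.810 m/s².
P = 2652 Pa  (the unit combination reduces to kg/(m·s²) = Pa)
2652 Pa × (1 atm / 1.013×10^5 Pa) = 0.02617 atm

0.0262 atm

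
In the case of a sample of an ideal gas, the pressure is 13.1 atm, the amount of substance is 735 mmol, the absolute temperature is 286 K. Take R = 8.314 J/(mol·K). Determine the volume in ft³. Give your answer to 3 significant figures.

0.0465 ft³

Rearranging PV = nRT for V: V = nRT/P.
P = 13.1 atm = 1.327×10^6 Pa; n = 735 mmol = 0.7350 mol; T = 286 K; R = 8.314 J/(mol·K).
V = 0.001317 m³
0.001317 m³ × (1 ft³ / 0.02832 m³) = 0.04650 ft³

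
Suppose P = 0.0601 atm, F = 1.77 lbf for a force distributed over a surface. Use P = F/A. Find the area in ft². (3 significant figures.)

0.0139 ft²

Solving P = F/A for A: A = F/P.
P = 0.0601 atm = 6090 Pa; F = 1.77 lbf = 7.873 N.
A = 0.001293 m²
0.001293 m² × (1 ft² / 0.09290 m²) = 0.01392 ft²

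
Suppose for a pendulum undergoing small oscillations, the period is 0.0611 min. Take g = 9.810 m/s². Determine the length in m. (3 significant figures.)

3.34 m

Solving T = 2π√(L/g) for L: L = g·(T/2π)².
T = 0.0611 min = 3.666 s; g = 9.810 m/s².
L = 3.340 m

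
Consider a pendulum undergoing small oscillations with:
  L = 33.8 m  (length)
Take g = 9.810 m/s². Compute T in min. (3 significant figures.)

T is given directly by: T = 2π√(L/g).
L = 33.8 m; g = 9.810 m/s².
T = 11.66 s
11.66 s × (1 min / 60.00 s) = 0.1944 min

0.194 min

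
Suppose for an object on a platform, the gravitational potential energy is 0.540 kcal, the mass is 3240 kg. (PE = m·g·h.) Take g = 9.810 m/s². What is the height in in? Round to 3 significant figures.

2.80 in

Rearranging PE = m·g·h for h: h = PE/(m·g).
PE = 0.540 kcal = 2259 J; m = 3240 kg; g = 9.810 m/s².
h = 0.07108 m
0.07108 m × (1 in / 0.02540 m) = 2.799 in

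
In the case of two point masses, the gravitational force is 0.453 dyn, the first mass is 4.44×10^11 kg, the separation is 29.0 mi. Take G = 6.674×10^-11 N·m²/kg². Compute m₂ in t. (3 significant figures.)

0.333 t

Solving F = G·m₁·m₂/r² for m₂: m₂ = F·r²/(G·m₁).
F = 0.453 dyn = 4.530×10^-6 N; m₁ = 4.44×10^11 kg; r = 29.0 mi = 46671 m; G = 6.674×10^-11 N·m²/kg².
m₂ = 333.0 kg
333.0 kg × (1 t / 1000 kg) = 0.3330 t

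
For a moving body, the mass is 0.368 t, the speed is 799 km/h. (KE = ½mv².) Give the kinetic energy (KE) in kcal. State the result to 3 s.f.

2170 kcal

KE is given directly by: KE = ½mv².
m = 0.368 t = 368.0 kg; v = 799 km/h = 221.9 m/s.
KE = 9.064×10^6 J
9.064×10^6 J × (1 kcal / 4184 J) = 2166 kcal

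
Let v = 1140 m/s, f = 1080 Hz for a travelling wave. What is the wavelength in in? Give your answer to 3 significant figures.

Rearranging v = f·λ for λ: λ = v/f.
v = 1140 m/s; f = 1080 Hz.
λ = 1.056 m
1.056 m × (1 in / 0.02540 m) = 41.56 in

41.6 in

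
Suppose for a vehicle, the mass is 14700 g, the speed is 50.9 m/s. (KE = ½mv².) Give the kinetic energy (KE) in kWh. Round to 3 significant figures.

0.00529 kWh

Directly: KE = ½mv².
m = 14700 g = 14.70 kg; v = 50.9 m/s.
KE = 19042 J  (the unit combination reduces to kg·m²/s² = J)
19042 J × (1 kWh / 3.600×10^6 J) = 0.005290 kWh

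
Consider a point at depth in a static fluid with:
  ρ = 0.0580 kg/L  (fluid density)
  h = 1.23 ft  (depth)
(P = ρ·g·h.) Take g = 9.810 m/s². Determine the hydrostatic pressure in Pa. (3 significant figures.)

P is given directly by: P = ρgh.
ρ = 0.0580 kg/L = 58.00 kg/m³; h = 1.23 ft = 0.3749 m; g = 9.810 m/s².
P = 213.3 Pa

213 Pa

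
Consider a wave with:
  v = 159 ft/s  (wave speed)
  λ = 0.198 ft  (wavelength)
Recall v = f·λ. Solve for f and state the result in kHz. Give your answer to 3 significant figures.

Rearranging v = f·λ for f: f = v/λ.
v = 159 ft/s = 48.46 m/s; λ = 0.198 ft = 0.06035 m.
f = 803.0 Hz
803.0 Hz × (1 kHz / 1000 Hz) = 0.8030 kHz

0.803 kHz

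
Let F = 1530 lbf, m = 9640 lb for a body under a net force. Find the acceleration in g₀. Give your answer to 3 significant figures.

From Newton's second law: a = F/m.
F = 1530 lbf = 6806 N; m = 9640 lb = 4373 kg.
a = 1.556 m/s²
1.556 m/s² × (1 g₀ / 9.807 m/s²) = 0.1587 g₀

0.159 g₀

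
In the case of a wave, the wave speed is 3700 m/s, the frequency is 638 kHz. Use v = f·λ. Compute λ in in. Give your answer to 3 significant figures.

0.228 in

Solving v = f·λ for λ: λ = v/f.
v = 3700 m/s; f = 638 kHz = 6.380×10^5 Hz.
λ = 0.005799 m
0.005799 m × (1 in / 0.02540 m) = 0.2283 in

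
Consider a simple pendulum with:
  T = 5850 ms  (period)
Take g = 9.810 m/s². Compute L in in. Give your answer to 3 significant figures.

335 in

Rearranging: L = g·(T/2π)².
T = 5850 ms = 5.850 s; g = 9.810 m/s².
L = 8.504 m
8.504 m × (1 in / 0.02540 m) = 334.8 in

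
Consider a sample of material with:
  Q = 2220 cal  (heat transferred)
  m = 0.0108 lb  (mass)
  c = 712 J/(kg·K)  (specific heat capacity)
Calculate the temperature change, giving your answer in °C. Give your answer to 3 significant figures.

Solving Q = m·c·ΔT for ΔT: ΔT = Q/(m·c).
Q = 2220 cal = 9288 J; m = 0.0108 lb = 0.004899 kg; c = 712 J/(kg·K).
ΔT = 2663 K
Since 1 °C = 1 K, 2663 °C.

2660 °C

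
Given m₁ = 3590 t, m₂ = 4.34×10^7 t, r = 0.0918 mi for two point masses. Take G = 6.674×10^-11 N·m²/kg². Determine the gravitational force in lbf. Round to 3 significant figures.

107 lbf

From Newton's law of gravitation: F = Gm₁m₂/r².
m₁ = 3590 t = 3.590×10^6 kg; m₂ = 4.34×10^7 t = 4.340×10^10 kg; r = 0.0918 mi = 147.7 m; G = 6.674×10^-11 N·m²/kg².
F = 476.4 N
476.4 N × (1 lbf / 4.448 N) = 107.1 lbf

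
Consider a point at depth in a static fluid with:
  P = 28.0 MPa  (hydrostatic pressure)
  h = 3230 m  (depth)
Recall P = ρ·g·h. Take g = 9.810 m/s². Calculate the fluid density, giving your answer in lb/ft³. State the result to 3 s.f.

Rearranging: ρ = P/(g·h).
P = 28.0 MPa = 2.800×10^7 Pa; h = 3230 m; g = 9.810 m/s².
ρ = 883.7 kg/m³
883.7 kg/m³ × (1 lb/ft³ / 16.02 kg/m³) = 55.17 lb/ft³

55.2 lb/ft³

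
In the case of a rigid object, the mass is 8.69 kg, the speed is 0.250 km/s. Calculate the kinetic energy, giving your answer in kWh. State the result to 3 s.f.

KE is given directly by: KE = ½mv².
m = 8.69 kg; v = 0.250 km/s = 250.0 m/s.
KE = 2.716×10^5 J
2.716×10^5 J × (1 kWh / 3.600×10^6 J) = 0.07543 kWh

0.0754 kWh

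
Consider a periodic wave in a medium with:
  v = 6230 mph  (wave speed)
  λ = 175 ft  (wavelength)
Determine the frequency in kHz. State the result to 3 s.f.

Rearranging v = f·λ for f: f = v/λ.
v = 6230 mph = 2785 m/s; λ = 175 ft = 53.34 m.
f = 52.21 Hz
52.21 Hz × (1 kHz / 1000 Hz) = 0.05221 kHz

0.0522 kHz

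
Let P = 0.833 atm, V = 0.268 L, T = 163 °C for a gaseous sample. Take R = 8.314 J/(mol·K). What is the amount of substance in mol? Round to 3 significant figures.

0.00624 mol

Solving PV = nRT for n: n = PV/(RT).
P = 0.833 atm = 84404 Pa; V = 0.268 L = 2.680×10^-4 m³; T = 163 °C = 436.1 K; R = 8.314 J/(mol·K).
n = 0.006238 mol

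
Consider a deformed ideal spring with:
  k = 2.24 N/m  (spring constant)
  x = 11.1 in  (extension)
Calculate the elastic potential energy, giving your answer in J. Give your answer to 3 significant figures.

Directly: U = ½kx².
k = 2.24 N/m; x = 11.1 in = 0.2819 m.
U = 0.08903 J

0.0890 J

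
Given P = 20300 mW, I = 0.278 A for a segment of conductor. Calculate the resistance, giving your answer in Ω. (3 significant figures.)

263 Ω

Rearranging: R = P/I².
P = 20300 mW = 20.30 W; I = 0.278 A.
R = 262.7 Ω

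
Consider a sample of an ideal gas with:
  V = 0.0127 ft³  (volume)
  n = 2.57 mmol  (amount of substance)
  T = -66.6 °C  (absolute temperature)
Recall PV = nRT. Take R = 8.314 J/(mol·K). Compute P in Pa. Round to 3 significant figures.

12300 Pa

Directly: P = nRT/V.
V = 0.0127 ft³ = 3.596×10^-4 m³; n = 2.57 mmol = 0.002570 mol; T = -66.6 °C = 206.5 K; R = 8.314 J/(mol·K).
P = 12272 Pa  (the unit combination reduces to kg/(m·s²) = Pa)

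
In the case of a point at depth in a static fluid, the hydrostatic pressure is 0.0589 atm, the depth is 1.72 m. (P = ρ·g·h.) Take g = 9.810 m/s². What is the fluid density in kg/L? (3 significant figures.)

Solving P = ρ·g·h for ρ: ρ = P/(g·h).
P = 0.0589 atm = 5968 Pa; h = 1.72 m; g = 9.810 m/s².
ρ = 353.7 kg/m³
353.7 kg/m³ × (1 kg/L / 1000 kg/m³) = 0.3537 kg/L

0.354 kg/L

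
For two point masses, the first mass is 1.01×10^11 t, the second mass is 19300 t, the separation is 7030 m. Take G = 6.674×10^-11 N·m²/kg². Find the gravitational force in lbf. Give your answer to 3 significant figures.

592 lbf

F is given directly by: F = Gm₁m₂/r².
m₁ = 1.01×10^11 t = 1.010×10^14 kg; m₂ = 19300 t = 1.930×10^7 kg; r = 7030 m; G = 6.674×10^-11 N·m²/kg².
F = 2632 N  (the unit combination reduces to kg·m/s² = N)
2632 N × (1 lbf / 4.448 N) = 591.8 lbf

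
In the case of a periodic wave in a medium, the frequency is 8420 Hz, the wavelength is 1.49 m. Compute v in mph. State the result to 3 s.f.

28100 mph

v is given directly by: v = fλ.
f = 8420 Hz; λ = 1.49 m.
v = 12546 m/s
12546 m/s × (1 mph / 0.4470 m/s) = 28064 mph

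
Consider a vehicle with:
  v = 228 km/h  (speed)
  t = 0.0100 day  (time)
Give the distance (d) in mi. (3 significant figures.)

34.0 mi

Rearranging: d = v·t.
v = 228 km/h = 63.33 m/s; t = 0.0100 day = 864.0 s.
d = 54720 m
54720 m × (1 mi / 1609 m) = 34.00 mi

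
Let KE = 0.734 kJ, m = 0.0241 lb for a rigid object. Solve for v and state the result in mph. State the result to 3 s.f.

Solving KE = ½mv² for v: v = √(2·KE/m).
KE = 0.734 kJ = 734.0 J; m = 0.0241 lb = 0.01093 kg.
v = 366.5 m/s
366.5 m/s × (1 mph / 0.4470 m/s) = 819.7 mph

820 mph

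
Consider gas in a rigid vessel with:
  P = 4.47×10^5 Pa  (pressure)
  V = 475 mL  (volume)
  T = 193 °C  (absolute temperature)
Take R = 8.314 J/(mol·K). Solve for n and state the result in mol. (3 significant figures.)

0.0548 mol

From the ideal-gas law: n = PV/(RT).
P = 4.47×10^5 Pa; V = 475 mL = 4.750×10^-4 m³; T = 193 °C = 466.1 K; R = 8.314 J/(mol·K).
n = 0.05479 mol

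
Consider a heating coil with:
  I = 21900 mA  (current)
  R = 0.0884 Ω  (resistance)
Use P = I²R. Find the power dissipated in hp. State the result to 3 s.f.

0.0569 hp

Directly: P = I²R.
I = 21900 mA = 21.90 A; R = 0.0884 Ω.
P = 42.40 W
42.40 W × (1 hp / 745.7 W) = 0.05686 hp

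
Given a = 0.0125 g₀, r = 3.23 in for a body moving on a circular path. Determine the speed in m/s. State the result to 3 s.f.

0.100 m/s

Solving a = v²/r for v: v = √(a·r).
a = 0.0125 g₀ = 0.1226 m/s²; r = 3.23 in = 0.08204 m.
v = 0.1003 m/s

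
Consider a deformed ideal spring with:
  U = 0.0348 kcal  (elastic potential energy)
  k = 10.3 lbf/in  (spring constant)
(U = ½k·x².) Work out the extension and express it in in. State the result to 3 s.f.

Solving U = ½k·x² for x: x = √(2U/k).
U = 0.0348 kcal = 145.6 J; k = 10.3 lbf/in = 1804 N/m.
x = 0.4018 m
0.4018 m × (1 in / 0.02540 m) = 15.82 in

15.8 in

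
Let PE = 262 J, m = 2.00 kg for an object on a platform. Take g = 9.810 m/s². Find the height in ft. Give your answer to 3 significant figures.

Rearranging PE = m·g·h for h: h = PE/(m·g).
PE = 262 J; m = 2.00 kg; g = 9.810 m/s².
h = 13.35 m
13.35 m × (1 ft / 0.3048 m) = 43.81 ft

43.8 ft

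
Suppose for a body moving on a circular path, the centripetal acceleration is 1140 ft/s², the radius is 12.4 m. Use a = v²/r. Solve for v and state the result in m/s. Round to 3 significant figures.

65.6 m/s

Solving a = v²/r for v: v = √(a·r).
a = 1140 ft/s² = 347.5 m/s²; r = 12.4 m.
v = 65.64 m/s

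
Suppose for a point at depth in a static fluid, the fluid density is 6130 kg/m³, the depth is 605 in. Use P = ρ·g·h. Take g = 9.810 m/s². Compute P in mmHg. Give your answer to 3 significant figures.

6930 mmHg

Directly: P = ρgh.
ρ = 6130 kg/m³; h = 605 in = 15.37 m; g = 9.810 m/s².
P = 9.241×10^5 Pa
9.241×10^5 Pa × (1 mmHg / 133.3 Pa) = 6931 mmHg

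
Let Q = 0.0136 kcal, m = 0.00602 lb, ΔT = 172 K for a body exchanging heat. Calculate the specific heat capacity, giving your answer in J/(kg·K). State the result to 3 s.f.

Solving Q = m·c·ΔT for c: c = Q/(m·ΔT).
Q = 0.0136 kcal = 56.90 J; m = 0.00602 lb = 0.002731 kg; ΔT = 172 K.
c = 121.2 J/(kg·K)

121 J/(kg·K)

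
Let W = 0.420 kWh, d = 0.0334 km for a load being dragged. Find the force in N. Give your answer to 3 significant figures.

45300 N

Rearranging W = F·d for F: F = W/d.
W = 0.420 kWh = 1.512×10^6 J; d = 0.0334 km = 33.40 m.
F = 45269 N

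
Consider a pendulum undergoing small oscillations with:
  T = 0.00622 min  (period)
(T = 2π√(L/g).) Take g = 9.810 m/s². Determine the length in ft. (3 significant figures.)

0.114 ft

Solving T = 2π√(L/g) for L: L = g·(T/2π)².
T = 0.00622 min = 0.3732 s; g = 9.810 m/s².
L = 0.03461 m
0.03461 m × (1 ft / 0.3048 m) = 0.1135 ft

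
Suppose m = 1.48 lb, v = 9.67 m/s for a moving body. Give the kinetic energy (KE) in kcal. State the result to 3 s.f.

Directly: KE = ½mv².
m = 1.48 lb = 0.6713 kg; v = 9.67 m/s.
KE = 31.39 J
31.39 J × (1 kcal / 4184 J) = 0.007502 kcal

0.00750 kcal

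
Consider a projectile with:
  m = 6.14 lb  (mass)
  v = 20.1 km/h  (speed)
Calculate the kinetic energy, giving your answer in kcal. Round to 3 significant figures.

0.0104 kcal

KE is given directly by: KE = ½mv².
m = 6.14 lb = 2.785 kg; v = 20.1 km/h = 5.583 m/s.
KE = 43.41 J  (the unit combination reduces to kg·m²/s² = J)
43.41 J × (1 kcal / 4184 J) = 0.01038 kcal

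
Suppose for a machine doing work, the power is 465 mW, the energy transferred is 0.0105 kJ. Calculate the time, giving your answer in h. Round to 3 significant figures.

0.00627 h

Solving P = W/t for t: t = W/P.
P = 465 mW = 0.4650 W; W = 0.0105 kJ = 10.50 J.
t = 22.58 s
22.58 s × (1 h / 3600 s) = 0.006272 h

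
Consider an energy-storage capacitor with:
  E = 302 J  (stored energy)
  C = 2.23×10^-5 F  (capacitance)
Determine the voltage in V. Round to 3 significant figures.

Rearranging: V = √(2E/C).
E = 302 J; C = 2.23×10^-5 F.
V = 5204 V

5200 V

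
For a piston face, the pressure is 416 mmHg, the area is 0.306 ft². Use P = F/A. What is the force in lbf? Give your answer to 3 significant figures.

Solving P = F/A for F: F = P·A.
P = 416 mmHg = 55462 Pa; A = 0.306 ft² = 0.02843 m².
F = 1577 N  (the unit combination reduces to kg·m/s² = N)
1577 N × (1 lbf / 4.448 N) = 354.5 lbf

354 lbf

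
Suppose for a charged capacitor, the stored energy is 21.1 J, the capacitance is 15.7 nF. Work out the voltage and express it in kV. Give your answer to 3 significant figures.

51.8 kV

Solving E = ½C·V² for V: V = √(2E/C).
E = 21.1 J; C = 15.7 nF = 1.570×10^-8 F.
V = 51845 V
51845 V × (1 kV / 1000 V) = 51.84 kV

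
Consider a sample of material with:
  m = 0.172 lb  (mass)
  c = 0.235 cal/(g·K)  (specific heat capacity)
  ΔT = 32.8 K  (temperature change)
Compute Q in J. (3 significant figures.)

2520 J

Q is given directly by: Q = mcΔT.
m = 0.172 lb = 0.07802 kg; c = 0.235 cal/(g·K) = 983.2 J/(kg·K); ΔT = 32.8 K.
Q = 2516 J  (the unit combination reduces to kg·m²/s² = J)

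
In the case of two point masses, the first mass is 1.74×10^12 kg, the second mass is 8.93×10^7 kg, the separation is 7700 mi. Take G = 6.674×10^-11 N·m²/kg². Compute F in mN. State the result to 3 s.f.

F is given directly by: F = Gm₁m₂/r².
m₁ = 1.74×10^12 kg; m₂ = 8.93×10^7 kg; r = 7700 mi = 1.239×10^7 m; G = 6.674×10^-11 N·m²/kg².
F = 6.753×10^-5 N
6.753×10^-5 N × (1 mN / 0.001000 N) = 0.06753 mN

0.0675 mN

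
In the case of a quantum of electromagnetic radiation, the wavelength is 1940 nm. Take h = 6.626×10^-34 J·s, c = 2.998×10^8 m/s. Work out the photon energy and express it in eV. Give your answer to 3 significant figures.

0.639 eV

E is given directly by: E = hc/λ.
λ = 1940 nm = 1.940×10^-6 m; h = 6.626×10^-34 J·s; c = 2.998×10^8 m/s.
E = 1.024×10^-19 J  (the unit combination reduces to kg·m²/s² = J)
1.024×10^-19 J × (1 eV / 1.602×10^-19 J) = 0.6391 eV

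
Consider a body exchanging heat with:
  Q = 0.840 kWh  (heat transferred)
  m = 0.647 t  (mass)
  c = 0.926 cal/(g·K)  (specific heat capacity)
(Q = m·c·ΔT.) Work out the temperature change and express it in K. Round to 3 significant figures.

1.21 K

Solving Q = m·c·ΔT for ΔT: ΔT = Q/(m·c).
Q = 0.840 kWh = 3.024×10^6 J; m = 0.647 t = 647.0 kg; c = 0.926 cal/(g·K) = 3874 J/(kg·K).
ΔT = 1.206 K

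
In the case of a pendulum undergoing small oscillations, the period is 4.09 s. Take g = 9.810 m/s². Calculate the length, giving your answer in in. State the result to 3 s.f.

164 in

Rearranging T = 2π√(L/g) for L: L = g·(T/2π)².
T = 4.09 s; g = 9.810 m/s².
L = 4.157 m
4.157 m × (1 in / 0.02540 m) = 163.7 in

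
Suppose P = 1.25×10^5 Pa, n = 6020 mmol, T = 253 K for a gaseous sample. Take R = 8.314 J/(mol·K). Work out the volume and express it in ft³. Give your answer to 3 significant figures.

From the ideal-gas law: V = nRT/P.
P = 1.25×10^5 Pa; n = 6020 mmol = 6.020 mol; T = 253 K; R = 8.314 J/(mol·K).
V = 0.1013 m³
0.1013 m³ × (1 ft³ / 0.02832 m³) = 3.577 ft³

3.58 ft³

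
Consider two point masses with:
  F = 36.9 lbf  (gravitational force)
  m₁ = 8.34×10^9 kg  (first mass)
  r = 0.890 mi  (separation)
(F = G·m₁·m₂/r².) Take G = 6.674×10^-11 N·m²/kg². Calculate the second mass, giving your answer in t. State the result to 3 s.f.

6.05×10^5 t

Solving F = G·m₁·m₂/r² for m₂: m₂ = F·r²/(G·m₁).
F = 36.9 lbf = 164.1 N; m₁ = 8.34×10^9 kg; r = 0.890 mi = 1432 m; G = 6.674×10^-11 N·m²/kg².
m₂ = 6.050×10^8 kg
6.050×10^8 kg × (1 t / 1000 kg) = 6.050×10^5 t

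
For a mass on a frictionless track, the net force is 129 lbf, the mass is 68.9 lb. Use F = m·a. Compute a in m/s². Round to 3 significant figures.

Rearranging: a = F/m.
F = 129 lbf = 573.8 N; m = 68.9 lb = 31.25 kg.
a = 18.36 m/s²

18.4 m/s²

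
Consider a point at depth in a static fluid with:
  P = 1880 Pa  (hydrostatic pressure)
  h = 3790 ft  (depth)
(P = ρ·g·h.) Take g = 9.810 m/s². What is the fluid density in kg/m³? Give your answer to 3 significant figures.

Rearranging: ρ = P/(g·h).
P = 1880 Pa; h = 3790 ft = 1155 m; g = 9.810 m/s².
ρ = 0.1659 kg/m³

0.166 kg/m³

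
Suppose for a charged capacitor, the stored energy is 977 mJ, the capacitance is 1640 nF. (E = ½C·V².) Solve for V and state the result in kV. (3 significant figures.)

Rearranging: V = √(2E/C).
E = 977 mJ = 0.9770 J; C = 1640 nF = 1.640×10^-6 F.
V = 1092 V
1092 V × (1 kV / 1000 V) = 1.092 kV

1.09 kV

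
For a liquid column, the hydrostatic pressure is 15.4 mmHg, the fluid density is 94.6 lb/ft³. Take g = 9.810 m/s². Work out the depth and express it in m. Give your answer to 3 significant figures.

Solving P = ρ·g·h for h: h = P/(ρ·g).
P = 15.4 mmHg = 2053 Pa; ρ = 94.6 lb/ft³ = 1515 kg/m³; g = 9.810 m/s².
h = 0.1381 m

0.138 m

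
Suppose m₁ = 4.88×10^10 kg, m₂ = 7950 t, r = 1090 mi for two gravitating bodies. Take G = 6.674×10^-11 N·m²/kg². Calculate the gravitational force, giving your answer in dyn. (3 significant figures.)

From Newton's law of gravitation: F = Gm₁m₂/r².
m₁ = 4.88×10^10 kg; m₂ = 7950 t = 7.950×10^6 kg; r = 1090 mi = 1.754×10^6 m; G = 6.674×10^-11 N·m²/kg².
F = 8.414×10^-6 N  (the unit combination reduces to kg·m/s² = N)
8.414×10^-6 N × (1 dyn / 1.000×10^-5 N) = 0.8414 dyn

0.841 dyn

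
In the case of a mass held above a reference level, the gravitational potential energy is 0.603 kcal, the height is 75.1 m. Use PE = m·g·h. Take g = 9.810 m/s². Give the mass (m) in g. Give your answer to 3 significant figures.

3420 g

Rearranging: m = PE/(g·h).
PE = 0.603 kcal = 2523 J; h = 75.1 m; g = 9.810 m/s².
m = 3.425 kg
3.425 kg × (1 g / 0.001000 kg) = 3425 g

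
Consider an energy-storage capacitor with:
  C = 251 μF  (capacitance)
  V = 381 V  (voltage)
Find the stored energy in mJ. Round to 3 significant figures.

18200 mJ

Directly: E = ½CV².
C = 251 μF = 2.510×10^-4 F; V = 381 V.
E = 18.22 J
18.22 J × (1 mJ / 0.001000 J) = 18218 mJ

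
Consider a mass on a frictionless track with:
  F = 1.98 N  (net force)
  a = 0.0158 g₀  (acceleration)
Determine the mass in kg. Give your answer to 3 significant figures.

Rearranging: m = F/a.
F = 1.98 N; a = 0.0158 g₀ = 0.1549 m/s².
m = 12.78 kg

12.8 kg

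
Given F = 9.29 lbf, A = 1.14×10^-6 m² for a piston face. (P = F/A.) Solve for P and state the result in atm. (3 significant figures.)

P is given directly by: P = F/A.
F = 9.29 lbf = 41.32 N; A = 1.14×10^-6 m².
P = 3.625×10^7 Pa
3.625×10^7 Pa × (1 atm / 1.013×10^5 Pa) = 357.8 atm

358 atm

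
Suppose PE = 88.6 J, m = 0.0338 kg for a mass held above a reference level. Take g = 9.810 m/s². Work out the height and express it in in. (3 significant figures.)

Solving PE = m·g·h for h: h = PE/(m·g).
PE = 88.6 J; m = 0.0338 kg; g = 9.810 m/s².
h = 267.2 m
267.2 m × (1 in / 0.02540 m) = 10520 in

10500 in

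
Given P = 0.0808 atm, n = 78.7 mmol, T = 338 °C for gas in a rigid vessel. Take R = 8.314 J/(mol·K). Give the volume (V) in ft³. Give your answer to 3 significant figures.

1.72 ft³

Rearranging PV = nRT for V: V = nRT/P.
P = 0.0808 atm = 8187 Pa; n = 78.7 mmol = 0.07870 mol; T = 338 °C = 611.1 K; R = 8.314 J/(mol·K).
V = 0.04884 m³
0.04884 m³ × (1 ft³ / 0.02832 m³) = 1.725 ft³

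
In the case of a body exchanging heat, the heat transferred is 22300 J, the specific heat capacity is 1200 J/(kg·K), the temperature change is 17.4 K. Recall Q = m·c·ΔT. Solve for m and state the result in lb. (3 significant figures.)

2.35 lb

Solving Q = m·c·ΔT for m: m = Q/(c·ΔT).
Q = 22300 J; c = 1200 J/(kg·K); ΔT = 17.4 K.
m = 1.068 kg
1.068 kg × (1 lb / 0.4536 kg) = 2.355 lb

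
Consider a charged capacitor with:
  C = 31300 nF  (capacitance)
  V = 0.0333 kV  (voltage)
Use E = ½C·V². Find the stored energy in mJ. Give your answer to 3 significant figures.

E is given directly by: E = ½CV².
C = 31300 nF = 3.130×10^-5 F; V = 0.0333 kV = 33.30 V.
E = 0.01735 J  (the unit combination reduces to kg·m²/s² = J)
0.01735 J × (1 mJ / 0.001000 J) = 17.35 mJ

17.4 mJ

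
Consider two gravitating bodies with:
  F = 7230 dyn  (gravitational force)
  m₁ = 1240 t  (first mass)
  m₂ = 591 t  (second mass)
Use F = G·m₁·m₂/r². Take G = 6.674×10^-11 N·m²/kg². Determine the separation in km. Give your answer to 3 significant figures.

Solving F = G·m₁·m₂/r² for r: r = √(G·m₁m₂/F).
F = 7230 dyn = 0.07230 N; m₁ = 1240 t = 1.240×10^6 kg; m₂ = 591 t = 5.910×10^5 kg; G = 6.674×10^-11 N·m²/kg².
r = 26.01 m
26.01 m × (1 km / 1000 m) = 0.02601 km

0.0260 km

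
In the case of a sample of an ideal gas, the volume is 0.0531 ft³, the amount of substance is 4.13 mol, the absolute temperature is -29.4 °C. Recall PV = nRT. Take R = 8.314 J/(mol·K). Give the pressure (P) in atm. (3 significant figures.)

Directly: P = nRT/V.
V = 0.0531 ft³ = 0.001504 m³; n = 4.13 mol; T = -29.4 °C = 243.7 K; R = 8.314 J/(mol·K).
P = 5.566×10^6 Pa
5.566×10^6 Pa × (1 atm / 1.013×10^5 Pa) = 54.93 atm

54.9 atm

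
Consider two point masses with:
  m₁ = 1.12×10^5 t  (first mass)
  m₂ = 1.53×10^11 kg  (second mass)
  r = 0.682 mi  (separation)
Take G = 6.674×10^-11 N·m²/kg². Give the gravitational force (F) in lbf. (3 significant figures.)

213 lbf

From Newton's law of gravitation: F = Gm₁m₂/r².
m₁ = 1.12×10^5 t = 1.120×10^8 kg; m₂ = 1.53×10^11 kg; r = 0.682 mi = 1098 m; G = 6.674×10^-11 N·m²/kg².
F = 949.4 N
949.4 N × (1 lbf / 4.448 N) = 213.4 lbf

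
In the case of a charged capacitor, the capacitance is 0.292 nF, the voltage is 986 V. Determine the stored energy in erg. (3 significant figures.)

1420 erg

E is given directly by: E = ½CV².
C = 0.292 nF = 2.920×10^-10 F; V = 986 V.
E = 1.419×10^-4 J
1.419×10^-4 J × (1 erg / 1.000×10^-7 J) = 1419 erg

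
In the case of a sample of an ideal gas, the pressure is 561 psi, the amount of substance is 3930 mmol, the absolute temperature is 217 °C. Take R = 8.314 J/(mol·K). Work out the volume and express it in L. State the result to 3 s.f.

4.14 L

From the ideal-gas law: V = nRT/P.
P = 561 psi = 3.868×10^6 Pa; n = 3930 mmol = 3.930 mol; T = 217 °C = 490.1 K; R = 8.314 J/(mol·K).
V = 0.004140 m³
0.004140 m³ × (1 L / 0.001000 m³) = 4.140 L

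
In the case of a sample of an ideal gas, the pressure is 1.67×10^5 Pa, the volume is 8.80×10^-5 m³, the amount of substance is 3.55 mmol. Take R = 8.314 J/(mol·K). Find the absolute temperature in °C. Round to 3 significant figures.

Rearranging: T = PV/(nR).
P = 1.67×10^5 Pa; V = 8.80×10^-5 m³; n = 3.55 mmol = 0.003550 mol; R = 8.314 J/(mol·K).
T = 497.9 K
497.9 K − 273.15 = 224.8 °C

225 °C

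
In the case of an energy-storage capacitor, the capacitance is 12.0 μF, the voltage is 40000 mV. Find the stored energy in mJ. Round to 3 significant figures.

9.60 mJ

Directly: E = ½CV².
C = 12.0 μF = 1.200×10^-5 F; V = 40000 mV = 40.00 V.
E = 0.009600 J  (the unit combination reduces to kg·m²/s² = J)
0.009600 J × (1 mJ / 0.001000 J) = 9.600 mJ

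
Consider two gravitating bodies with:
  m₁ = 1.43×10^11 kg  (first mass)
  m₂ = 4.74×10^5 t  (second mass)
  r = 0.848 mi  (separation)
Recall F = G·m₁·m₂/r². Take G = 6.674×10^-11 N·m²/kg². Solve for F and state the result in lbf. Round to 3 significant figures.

F is given directly by: F = Gm₁m₂/r².
m₁ = 1.43×10^11 kg; m₂ = 4.74×10^5 t = 4.740×10^8 kg; r = 0.848 mi = 1365 m; G = 6.674×10^-11 N·m²/kg².
F = 2429 N
2429 N × (1 lbf / 4.448 N) = 546.0 lbf

546 lbf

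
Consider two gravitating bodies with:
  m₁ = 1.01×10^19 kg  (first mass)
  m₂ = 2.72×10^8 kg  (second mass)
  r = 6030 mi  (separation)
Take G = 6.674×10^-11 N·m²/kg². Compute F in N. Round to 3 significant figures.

1950 N

F is given directly by: F = Gm₁m₂/r².
m₁ = 1.01×10^19 kg; m₂ = 2.72×10^8 kg; r = 6030 mi = 9.704×10^6 m; G = 6.674×10^-11 N·m²/kg².
F = 1947 N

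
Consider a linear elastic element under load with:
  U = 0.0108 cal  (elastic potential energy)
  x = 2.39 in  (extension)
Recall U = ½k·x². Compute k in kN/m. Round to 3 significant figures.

0.0245 kN/m

Rearranging: k = 2U/x².
U = 0.0108 cal = 0.04519 J; x = 2.39 in = 0.06071 m.
k = 24.52 N/m
24.52 N/m × (1 kN/m / 1000 N/m) = 0.02452 kN/m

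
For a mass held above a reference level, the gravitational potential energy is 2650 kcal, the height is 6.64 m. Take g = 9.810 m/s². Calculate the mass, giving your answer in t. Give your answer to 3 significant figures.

170 t

Rearranging PE = m·g·h for m: m = PE/(g·h).
PE = 2650 kcal = 1.109×10^7 J; h = 6.64 m; g = 9.810 m/s².
m = 1.702×10^5 kg
1.702×10^5 kg × (1 t / 1000 kg) = 170.2 t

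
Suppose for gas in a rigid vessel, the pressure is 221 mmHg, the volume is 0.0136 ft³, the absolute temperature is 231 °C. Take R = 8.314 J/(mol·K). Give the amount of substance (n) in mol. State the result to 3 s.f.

Rearranging PV = nRT for n: n = PV/(RT).
P = 221 mmHg = 29464 Pa; V = 0.0136 ft³ = 3.851×10^-4 m³; T = 231 °C = 504.1 K; R = 8.314 J/(mol·K).
n = 0.002707 mol

0.00271 mol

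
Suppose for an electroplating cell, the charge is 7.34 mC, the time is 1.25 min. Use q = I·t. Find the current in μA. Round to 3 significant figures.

Solving q = I·t for I: I = q/t.
q = 7.34 mC = 0.007340 C; t = 1.25 min = 75.00 s.
I = 9.787×10^-5 A
9.787×10^-5 A × (1 μA / 1.000×10^-6 A) = 97.87 μA

97.9 μA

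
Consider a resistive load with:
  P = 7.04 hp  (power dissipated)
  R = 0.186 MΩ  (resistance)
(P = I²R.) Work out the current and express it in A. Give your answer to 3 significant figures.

0.168 A

Rearranging P = I²R for I: I = √(P/R).
P = 7.04 hp = 5250 W; R = 0.186 MΩ = 1.860×10^5 Ω.
I = 0.1680 A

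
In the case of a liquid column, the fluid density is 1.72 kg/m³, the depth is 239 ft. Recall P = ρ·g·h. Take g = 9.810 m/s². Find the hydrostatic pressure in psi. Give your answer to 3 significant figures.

0.178 psi

P is given directly by: P = ρgh.
ρ = 1.72 kg/m³; h = 239 ft = 72.85 m; g = 9.810 m/s².
P = 1229 Pa  (the unit combination reduces to kg/(m·s²) = Pa)
1229 Pa × (1 psi / 6895 Pa) = 0.1783 psi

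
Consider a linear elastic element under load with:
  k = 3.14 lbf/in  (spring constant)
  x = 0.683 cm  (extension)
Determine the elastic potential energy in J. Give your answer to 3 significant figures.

U is given directly by: U = ½kx².
k = 3.14 lbf/in = 549.9 N/m; x = 0.683 cm = 0.006830 m.
U = 0.01283 J

0.0128 J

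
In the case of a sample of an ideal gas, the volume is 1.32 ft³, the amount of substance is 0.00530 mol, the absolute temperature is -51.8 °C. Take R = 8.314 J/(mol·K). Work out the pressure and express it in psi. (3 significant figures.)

Directly: P = nRT/V.
V = 1.32 ft³ = 0.03738 m³; n = 0.00530 mol; T = -51.8 °C = 221.3 K; R = 8.314 J/(mol·K).
P = 260.9 Pa
260.9 Pa × (1 psi / 6895 Pa) = 0.03785 psi

0.0378 psi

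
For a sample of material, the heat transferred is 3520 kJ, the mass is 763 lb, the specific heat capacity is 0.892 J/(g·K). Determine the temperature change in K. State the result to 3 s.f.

11.4 K

Solving Q = m·c·ΔT for ΔT: ΔT = Q/(m·c).
Q = 3520 kJ = 3.520×10^6 J; m = 763 lb = 346.1 kg; c = 0.892 J/(g·K) = 892.0 J/(kg·K).
ΔT = 11.40 K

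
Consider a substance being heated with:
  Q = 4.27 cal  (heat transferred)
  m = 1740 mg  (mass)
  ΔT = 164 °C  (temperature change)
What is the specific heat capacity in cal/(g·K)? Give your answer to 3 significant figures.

Rearranging: c = Q/(m·ΔT).
Q = 4.27 cal = 17.87 J; m = 1740 mg = 0.001740 kg; ΔT = 164 °C = 164.0 K.
c = 62.61 J/(kg·K)
62.61 J/(kg·K) × (1 cal/(g·K) / 4184 J/(kg·K)) = 0.01496 cal/(g·K)

0.0150 cal/(g·K)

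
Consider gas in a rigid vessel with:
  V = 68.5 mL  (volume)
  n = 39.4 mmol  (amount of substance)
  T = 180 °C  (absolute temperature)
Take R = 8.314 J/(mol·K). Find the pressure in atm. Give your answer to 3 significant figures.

Directly: P = nRT/V.
V = 68.5 mL = 6.850×10^-5 m³; n = 39.4 mmol = 0.03940 mol; T = 180 °C = 453.1 K; R = 8.314 J/(mol·K).
P = 2.167×10^6 Pa  (the unit combination reduces to kg/(m·s²) = Pa)
2.167×10^6 Pa × (1 atm / 1.013×10^5 Pa) = 21.39 atm

21.4 atm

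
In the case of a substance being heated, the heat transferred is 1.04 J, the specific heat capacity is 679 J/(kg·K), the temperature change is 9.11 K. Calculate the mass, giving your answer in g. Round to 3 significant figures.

Rearranging: m = Q/(c·ΔT).
Q = 1.04 J; c = 679 J/(kg·K); ΔT = 9.11 K.
m = 1.681×10^-4 kg
1.681×10^-4 kg × (1 g / 0.001000 kg) = 0.1681 g

0.168 g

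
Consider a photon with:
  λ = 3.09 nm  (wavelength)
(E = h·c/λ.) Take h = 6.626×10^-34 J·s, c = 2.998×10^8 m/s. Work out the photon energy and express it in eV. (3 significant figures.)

Directly: E = hc/λ.
λ = 3.09 nm = 3.090×10^-9 m; h = 6.626×10^-34 J·s; c = 2.998×10^8 m/s.
E = 6.429×10^-17 J
6.429×10^-17 J × (1 eV / 1.602×10^-19 J) = 401.2 eV

401 eV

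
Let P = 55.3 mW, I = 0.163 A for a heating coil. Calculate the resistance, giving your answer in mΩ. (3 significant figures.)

Rearranging P = I²R for R: R = P/I².
P = 55.3 mW = 0.05530 W; I = 0.163 A.
R = 2.081 Ω
2.081 Ω × (1 mΩ / 0.001000 Ω) = 2081 mΩ

2080 mΩ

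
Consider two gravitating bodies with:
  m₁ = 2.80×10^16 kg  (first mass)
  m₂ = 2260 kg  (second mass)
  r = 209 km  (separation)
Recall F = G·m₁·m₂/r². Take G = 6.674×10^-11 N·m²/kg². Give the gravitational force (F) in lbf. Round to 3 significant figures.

0.0217 lbf

From Newton's law of gravitation: F = Gm₁m₂/r².
m₁ = 2.80×10^16 kg; m₂ = 2260 kg; r = 209 km = 2.090×10^5 m; G = 6.674×10^-11 N·m²/kg².
F = 0.09669 N
0.09669 N × (1 lbf / 4.448 N) = 0.02174 lbf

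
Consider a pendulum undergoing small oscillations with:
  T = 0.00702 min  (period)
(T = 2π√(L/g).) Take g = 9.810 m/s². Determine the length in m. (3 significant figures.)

Solving T = 2π√(L/g) for L: L = g·(T/2π)².
T = 0.00702 min = 0.4212 s; g = 9.810 m/s².
L = 0.04408 m

0.0441 m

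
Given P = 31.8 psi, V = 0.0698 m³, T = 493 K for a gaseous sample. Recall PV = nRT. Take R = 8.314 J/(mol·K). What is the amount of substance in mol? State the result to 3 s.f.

Rearranging: n = PV/(RT).
P = 31.8 psi = 2.193×10^5 Pa; V = 0.0698 m³; T = 493 K; R = 8.314 J/(mol·K).
n = 3.734 mol

3.73 mol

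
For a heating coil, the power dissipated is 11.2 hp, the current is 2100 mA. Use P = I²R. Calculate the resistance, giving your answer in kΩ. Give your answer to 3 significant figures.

Solving P = I²R for R: R = P/I².
P = 11.2 hp = 8352 W; I = 2100 mA = 2.100 A.
R = 1894 Ω
1894 Ω × (1 kΩ / 1000 Ω) = 1.894 kΩ

1.89 kΩ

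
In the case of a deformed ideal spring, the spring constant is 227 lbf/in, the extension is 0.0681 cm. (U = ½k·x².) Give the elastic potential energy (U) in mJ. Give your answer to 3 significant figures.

Directly: U = ½kx².
k = 227 lbf/in = 39754 N/m; x = 0.0681 cm = 6.810×10^-4 m.
U = 0.009218 J
0.009218 J × (1 mJ / 0.001000 J) = 9.218 mJ

9.22 mJ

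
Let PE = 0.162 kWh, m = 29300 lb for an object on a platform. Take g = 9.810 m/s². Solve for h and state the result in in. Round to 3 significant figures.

Rearranging: h = PE/(m·g).
PE = 0.162 kWh = 5.832×10^5 J; m = 29300 lb = 13290 kg; g = 9.810 m/s².
h = 4.473 m
4.473 m × (1 in / 0.02540 m) = 176.1 in

176 in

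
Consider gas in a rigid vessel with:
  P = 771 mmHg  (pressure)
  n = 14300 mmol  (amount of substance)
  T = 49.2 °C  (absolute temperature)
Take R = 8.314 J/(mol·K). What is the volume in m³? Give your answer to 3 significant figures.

0.373 m³

Rearranging PV = nRT for V: V = nRT/P.
P = 771 mmHg = 1.028×10^5 Pa; n = 14300 mmol = 14.30 mol; T = 49.2 °C = 322.3 K; R = 8.314 J/(mol·K).
V = 0.3728 m³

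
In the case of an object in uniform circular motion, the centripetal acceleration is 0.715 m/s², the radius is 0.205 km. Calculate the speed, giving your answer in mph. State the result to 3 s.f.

27.1 mph

Rearranging: v = √(a·r).
a = 0.715 m/s²; r = 0.205 km = 205.0 m.
v = 12.11 m/s
12.11 m/s × (1 mph / 0.4470 m/s) = 27.08 mph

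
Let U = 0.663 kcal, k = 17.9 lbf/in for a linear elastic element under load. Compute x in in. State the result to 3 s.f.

52.4 in

Rearranging U = ½k·x² for x: x = √(2U/k).
U = 0.663 kcal = 2774 J; k = 17.9 lbf/in = 3135 N/m.
x = 1.330 m
1.330 m × (1 in / 0.02540 m) = 52.38 in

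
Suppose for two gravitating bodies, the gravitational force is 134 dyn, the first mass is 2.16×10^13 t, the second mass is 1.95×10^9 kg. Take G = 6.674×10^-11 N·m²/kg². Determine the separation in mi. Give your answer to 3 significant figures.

Rearranging: r = √(G·m₁m₂/F).
F = 134 dyn = 0.001340 N; m₁ = 2.16×10^13 t = 2.160×10^16 kg; m₂ = 1.95×10^9 kg; G = 6.674×10^-11 N·m²/kg².
r = 1.448×10^9 m
1.448×10^9 m × (1 mi / 1609 m) = 9.000×10^5 mi

9.00×10^5 mi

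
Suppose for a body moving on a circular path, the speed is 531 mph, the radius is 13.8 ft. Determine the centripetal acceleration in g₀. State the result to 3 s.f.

a is given directly by: a = v²/r.
v = 531 mph = 237.4 m/s; r = 13.8 ft = 4.206 m.
a = 13396 m/s²
13396 m/s² × (1 g₀ / 9.807 m/s²) = 1366 g₀

1370 g₀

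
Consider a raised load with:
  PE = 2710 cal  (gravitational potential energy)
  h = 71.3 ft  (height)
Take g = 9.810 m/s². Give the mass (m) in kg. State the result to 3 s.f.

Solving PE = m·g·h for m: m = PE/(g·h).
PE = 2710 cal = 11339 J; h = 71.3 ft = 21.73 m; g = 9.810 m/s².
m = 53.18 kg

53.2 kg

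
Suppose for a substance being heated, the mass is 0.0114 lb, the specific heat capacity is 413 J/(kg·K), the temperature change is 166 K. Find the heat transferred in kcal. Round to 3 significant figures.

0.0847 kcal

Q is given directly by: Q = mcΔT.
m = 0.0114 lb = 0.005171 kg; c = 413 J/(kg·K); ΔT = 166 K.
Q = 354.5 J  (the unit combination reduces to kg·m²/s² = J)
354.5 J × (1 kcal / 4184 J) = 0.08473 kcal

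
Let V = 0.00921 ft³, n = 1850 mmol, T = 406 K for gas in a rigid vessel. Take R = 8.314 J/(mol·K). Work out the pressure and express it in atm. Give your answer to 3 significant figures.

From the ideal-gas law: P = nRT/V.
V = 0.00921 ft³ = 2.608×10^-4 m³; n = 1850 mmol = 1.850 mol; T = 406 K; R = 8.314 J/(mol·K).
P = 2.394×10^7 Pa  (the unit combination reduces to kg/(m·s²) = Pa)
2.394×10^7 Pa × (1 atm / 1.013×10^5 Pa) = 236.3 atm

236 atm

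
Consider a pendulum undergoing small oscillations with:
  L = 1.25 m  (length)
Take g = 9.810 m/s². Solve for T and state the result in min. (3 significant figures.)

Directly: T = 2π√(L/g).
L = 1.25 m; g = 9.810 m/s².
T = 2.243 s
2.243 s × (1 min / 60.00 s) = 0.03738 min

0.0374 min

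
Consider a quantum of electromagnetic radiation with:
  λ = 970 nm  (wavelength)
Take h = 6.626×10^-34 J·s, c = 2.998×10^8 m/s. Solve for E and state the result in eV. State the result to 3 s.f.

1.28 eV

E is given directly by: E = hc/λ.
λ = 970 nm = 9.700×10^-7 m; h = 6.626×10^-34 J·s; c = 2.998×10^8 m/s.
E = 2.048×10^-19 J
2.048×10^-19 J × (1 eV / 1.602×10^-19 J) = 1.278 eV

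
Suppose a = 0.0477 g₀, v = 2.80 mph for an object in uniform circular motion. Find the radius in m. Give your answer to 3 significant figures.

3.35 m

Rearranging a = v²/r for r: r = v²/a.
a = 0.0477 g₀ = 0.4678 m/s²; v = 2.80 mph = 1.252 m/s.
r = 3.349 m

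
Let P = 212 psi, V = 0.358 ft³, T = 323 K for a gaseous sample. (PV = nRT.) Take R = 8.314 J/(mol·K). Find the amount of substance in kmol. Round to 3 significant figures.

0.00552 kmol

Rearranging: n = PV/(RT).
P = 212 psi = 1.462×10^6 Pa; V = 0.358 ft³ = 0.01014 m³; T = 323 K; R = 8.314 J/(mol·K).
n = 5.518 mol
5.518 mol × (1 kmol / 1000 mol) = 0.005518 kmol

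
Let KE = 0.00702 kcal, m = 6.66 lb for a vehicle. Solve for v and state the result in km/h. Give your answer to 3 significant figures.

Rearranging: v = √(2·KE/m).
KE = 0.00702 kcal = 29.37 J; m = 6.66 lb = 3.021 kg.
v = 4.410 m/s
4.410 m/s × (1 km/h / 0.2778 m/s) = 15.87 km/h

15.9 km/h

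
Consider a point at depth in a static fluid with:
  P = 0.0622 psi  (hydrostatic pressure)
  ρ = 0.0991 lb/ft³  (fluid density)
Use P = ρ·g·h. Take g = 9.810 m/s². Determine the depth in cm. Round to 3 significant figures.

Rearranging: h = P/(ρ·g).
P = 0.0622 psi = 428.9 Pa; ρ = 0.0991 lb/ft³ = 1.587 kg/m³; g = 9.810 m/s².
h = 27.54 m
27.54 m × (1 cm / 0.01000 m) = 2754 cm

2750 cm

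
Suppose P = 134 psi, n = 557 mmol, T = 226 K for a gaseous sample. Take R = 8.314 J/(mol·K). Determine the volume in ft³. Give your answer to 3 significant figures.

0.0400 ft³

From the ideal-gas law: V = nRT/P.
P = 134 psi = 9.239×10^5 Pa; n = 557 mmol = 0.5570 mol; T = 226 K; R = 8.314 J/(mol·K).
V = 0.001133 m³
0.001133 m³ × (1 ft³ / 0.02832 m³) = 0.04000 ft³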